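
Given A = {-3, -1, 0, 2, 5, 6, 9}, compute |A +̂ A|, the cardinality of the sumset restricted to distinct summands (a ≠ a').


Restricted sumset: A +̂ A = {a + a' : a ∈ A, a' ∈ A, a ≠ a'}.
Equivalently, take A + A and drop any sum 2a that is achievable ONLY as a + a for a ∈ A (i.e. sums representable only with equal summands).
Enumerate pairs (a, a') with a < a' (symmetric, so each unordered pair gives one sum; this covers all a ≠ a'):
  -3 + -1 = -4
  -3 + 0 = -3
  -3 + 2 = -1
  -3 + 5 = 2
  -3 + 6 = 3
  -3 + 9 = 6
  -1 + 0 = -1
  -1 + 2 = 1
  -1 + 5 = 4
  -1 + 6 = 5
  -1 + 9 = 8
  0 + 2 = 2
  0 + 5 = 5
  0 + 6 = 6
  0 + 9 = 9
  2 + 5 = 7
  2 + 6 = 8
  2 + 9 = 11
  5 + 6 = 11
  5 + 9 = 14
  6 + 9 = 15
Collected distinct sums: {-4, -3, -1, 1, 2, 3, 4, 5, 6, 7, 8, 9, 11, 14, 15}
|A +̂ A| = 15
(Reference bound: |A +̂ A| ≥ 2|A| - 3 for |A| ≥ 2, with |A| = 7 giving ≥ 11.)

|A +̂ A| = 15


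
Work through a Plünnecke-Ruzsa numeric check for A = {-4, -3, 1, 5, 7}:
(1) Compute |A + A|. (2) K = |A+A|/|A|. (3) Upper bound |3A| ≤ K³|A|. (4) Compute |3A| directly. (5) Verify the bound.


|A| = 5.
Step 1: Compute A + A by enumerating all 25 pairs.
A + A = {-8, -7, -6, -3, -2, 1, 2, 3, 4, 6, 8, 10, 12, 14}, so |A + A| = 14.
Step 2: Doubling constant K = |A + A|/|A| = 14/5 = 14/5 ≈ 2.8000.
Step 3: Plünnecke-Ruzsa gives |3A| ≤ K³·|A| = (2.8000)³ · 5 ≈ 109.7600.
Step 4: Compute 3A = A + A + A directly by enumerating all triples (a,b,c) ∈ A³; |3A| = 27.
Step 5: Check 27 ≤ 109.7600? Yes ✓.

K = 14/5, Plünnecke-Ruzsa bound K³|A| ≈ 109.7600, |3A| = 27, inequality holds.


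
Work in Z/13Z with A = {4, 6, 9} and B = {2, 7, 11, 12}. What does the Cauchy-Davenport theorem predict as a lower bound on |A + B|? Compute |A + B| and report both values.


Cauchy-Davenport: |A + B| ≥ min(p, |A| + |B| - 1) for A, B nonempty in Z/pZ.
|A| = 3, |B| = 4, p = 13.
CD lower bound = min(13, 3 + 4 - 1) = min(13, 6) = 6.
Compute A + B mod 13 directly:
a = 4: 4+2=6, 4+7=11, 4+11=2, 4+12=3
a = 6: 6+2=8, 6+7=0, 6+11=4, 6+12=5
a = 9: 9+2=11, 9+7=3, 9+11=7, 9+12=8
A + B = {0, 2, 3, 4, 5, 6, 7, 8, 11}, so |A + B| = 9.
Verify: 9 ≥ 6? Yes ✓.

CD lower bound = 6, actual |A + B| = 9.


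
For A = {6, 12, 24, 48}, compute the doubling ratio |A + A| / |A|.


|A| = 4.
Compute A + A by enumerating all 16 pairs.
A + A = {12, 18, 24, 30, 36, 48, 54, 60, 72, 96}, so |A + A| = 10.
K = |A + A| / |A| = 10/4 = 5/2 ≈ 2.5000.
Reference: AP of size 4 gives K = 7/4 ≈ 1.7500; a fully generic set of size 4 gives K ≈ 2.5000.

|A| = 4, |A + A| = 10, K = 10/4 = 5/2.


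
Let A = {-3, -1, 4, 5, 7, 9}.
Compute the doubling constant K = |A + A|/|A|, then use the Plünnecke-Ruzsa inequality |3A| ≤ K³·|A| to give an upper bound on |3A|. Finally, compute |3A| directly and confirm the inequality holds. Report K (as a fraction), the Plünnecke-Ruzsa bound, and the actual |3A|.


|A| = 6.
Step 1: Compute A + A by enumerating all 36 pairs.
A + A = {-6, -4, -2, 1, 2, 3, 4, 6, 8, 9, 10, 11, 12, 13, 14, 16, 18}, so |A + A| = 17.
Step 2: Doubling constant K = |A + A|/|A| = 17/6 = 17/6 ≈ 2.8333.
Step 3: Plünnecke-Ruzsa gives |3A| ≤ K³·|A| = (2.8333)³ · 6 ≈ 136.4722.
Step 4: Compute 3A = A + A + A directly by enumerating all triples (a,b,c) ∈ A³; |3A| = 31.
Step 5: Check 31 ≤ 136.4722? Yes ✓.

K = 17/6, Plünnecke-Ruzsa bound K³|A| ≈ 136.4722, |3A| = 31, inequality holds.


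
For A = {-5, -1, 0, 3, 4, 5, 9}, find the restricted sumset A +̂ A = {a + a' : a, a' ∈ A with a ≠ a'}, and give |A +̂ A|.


Restricted sumset: A +̂ A = {a + a' : a ∈ A, a' ∈ A, a ≠ a'}.
Equivalently, take A + A and drop any sum 2a that is achievable ONLY as a + a for a ∈ A (i.e. sums representable only with equal summands).
Enumerate pairs (a, a') with a < a' (symmetric, so each unordered pair gives one sum; this covers all a ≠ a'):
  -5 + -1 = -6
  -5 + 0 = -5
  -5 + 3 = -2
  -5 + 4 = -1
  -5 + 5 = 0
  -5 + 9 = 4
  -1 + 0 = -1
  -1 + 3 = 2
  -1 + 4 = 3
  -1 + 5 = 4
  -1 + 9 = 8
  0 + 3 = 3
  0 + 4 = 4
  0 + 5 = 5
  0 + 9 = 9
  3 + 4 = 7
  3 + 5 = 8
  3 + 9 = 12
  4 + 5 = 9
  4 + 9 = 13
  5 + 9 = 14
Collected distinct sums: {-6, -5, -2, -1, 0, 2, 3, 4, 5, 7, 8, 9, 12, 13, 14}
|A +̂ A| = 15
(Reference bound: |A +̂ A| ≥ 2|A| - 3 for |A| ≥ 2, with |A| = 7 giving ≥ 11.)

|A +̂ A| = 15


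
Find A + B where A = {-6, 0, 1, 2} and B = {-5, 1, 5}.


A + B = {a + b : a ∈ A, b ∈ B}.
Enumerate all |A|·|B| = 4·3 = 12 pairs (a, b) and collect distinct sums.
a = -6: -6+-5=-11, -6+1=-5, -6+5=-1
a = 0: 0+-5=-5, 0+1=1, 0+5=5
a = 1: 1+-5=-4, 1+1=2, 1+5=6
a = 2: 2+-5=-3, 2+1=3, 2+5=7
Collecting distinct sums: A + B = {-11, -5, -4, -3, -1, 1, 2, 3, 5, 6, 7}
|A + B| = 11

A + B = {-11, -5, -4, -3, -1, 1, 2, 3, 5, 6, 7}


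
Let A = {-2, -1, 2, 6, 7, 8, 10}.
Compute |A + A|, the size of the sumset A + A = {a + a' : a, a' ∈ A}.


A + A = {a + a' : a, a' ∈ A}; |A| = 7.
General bounds: 2|A| - 1 ≤ |A + A| ≤ |A|(|A|+1)/2, i.e. 13 ≤ |A + A| ≤ 28.
Lower bound 2|A|-1 is attained iff A is an arithmetic progression.
Enumerate sums a + a' for a ≤ a' (symmetric, so this suffices):
a = -2: -2+-2=-4, -2+-1=-3, -2+2=0, -2+6=4, -2+7=5, -2+8=6, -2+10=8
a = -1: -1+-1=-2, -1+2=1, -1+6=5, -1+7=6, -1+8=7, -1+10=9
a = 2: 2+2=4, 2+6=8, 2+7=9, 2+8=10, 2+10=12
a = 6: 6+6=12, 6+7=13, 6+8=14, 6+10=16
a = 7: 7+7=14, 7+8=15, 7+10=17
a = 8: 8+8=16, 8+10=18
a = 10: 10+10=20
Distinct sums: {-4, -3, -2, 0, 1, 4, 5, 6, 7, 8, 9, 10, 12, 13, 14, 15, 16, 17, 18, 20}
|A + A| = 20

|A + A| = 20


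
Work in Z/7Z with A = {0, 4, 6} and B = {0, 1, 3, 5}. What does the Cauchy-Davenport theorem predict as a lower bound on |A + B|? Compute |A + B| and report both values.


Cauchy-Davenport: |A + B| ≥ min(p, |A| + |B| - 1) for A, B nonempty in Z/pZ.
|A| = 3, |B| = 4, p = 7.
CD lower bound = min(7, 3 + 4 - 1) = min(7, 6) = 6.
Compute A + B mod 7 directly:
a = 0: 0+0=0, 0+1=1, 0+3=3, 0+5=5
a = 4: 4+0=4, 4+1=5, 4+3=0, 4+5=2
a = 6: 6+0=6, 6+1=0, 6+3=2, 6+5=4
A + B = {0, 1, 2, 3, 4, 5, 6}, so |A + B| = 7.
Verify: 7 ≥ 6? Yes ✓.

CD lower bound = 6, actual |A + B| = 7.


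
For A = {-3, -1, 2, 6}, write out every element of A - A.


A - A = {a - a' : a, a' ∈ A}.
Compute a - a' for each ordered pair (a, a'):
a = -3: -3--3=0, -3--1=-2, -3-2=-5, -3-6=-9
a = -1: -1--3=2, -1--1=0, -1-2=-3, -1-6=-7
a = 2: 2--3=5, 2--1=3, 2-2=0, 2-6=-4
a = 6: 6--3=9, 6--1=7, 6-2=4, 6-6=0
Collecting distinct values (and noting 0 appears from a-a):
A - A = {-9, -7, -5, -4, -3, -2, 0, 2, 3, 4, 5, 7, 9}
|A - A| = 13

A - A = {-9, -7, -5, -4, -3, -2, 0, 2, 3, 4, 5, 7, 9}


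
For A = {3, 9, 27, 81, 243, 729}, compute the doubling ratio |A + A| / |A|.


|A| = 6.
Compute A + A by enumerating all 36 pairs.
A + A = {6, 12, 18, 30, 36, 54, 84, 90, 108, 162, 246, 252, 270, 324, 486, 732, 738, 756, 810, 972, 1458}, so |A + A| = 21.
K = |A + A| / |A| = 21/6 = 7/2 ≈ 3.5000.
Reference: AP of size 6 gives K = 11/6 ≈ 1.8333; a fully generic set of size 6 gives K ≈ 3.5000.

|A| = 6, |A + A| = 21, K = 21/6 = 7/2.


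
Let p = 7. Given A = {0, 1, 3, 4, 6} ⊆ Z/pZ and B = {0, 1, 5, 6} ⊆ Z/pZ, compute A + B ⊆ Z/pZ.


Work in Z/7Z: reduce every sum a + b modulo 7.
Enumerate all 20 pairs:
a = 0: 0+0=0, 0+1=1, 0+5=5, 0+6=6
a = 1: 1+0=1, 1+1=2, 1+5=6, 1+6=0
a = 3: 3+0=3, 3+1=4, 3+5=1, 3+6=2
a = 4: 4+0=4, 4+1=5, 4+5=2, 4+6=3
a = 6: 6+0=6, 6+1=0, 6+5=4, 6+6=5
Distinct residues collected: {0, 1, 2, 3, 4, 5, 6}
|A + B| = 7 (out of 7 total residues).

A + B = {0, 1, 2, 3, 4, 5, 6}


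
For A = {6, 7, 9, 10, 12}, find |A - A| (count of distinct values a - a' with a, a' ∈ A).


A - A = {a - a' : a, a' ∈ A}; |A| = 5.
Bounds: 2|A|-1 ≤ |A - A| ≤ |A|² - |A| + 1, i.e. 9 ≤ |A - A| ≤ 21.
Note: 0 ∈ A - A always (from a - a). The set is symmetric: if d ∈ A - A then -d ∈ A - A.
Enumerate nonzero differences d = a - a' with a > a' (then include -d):
Positive differences: {1, 2, 3, 4, 5, 6}
Full difference set: {0} ∪ (positive diffs) ∪ (negative diffs).
|A - A| = 1 + 2·6 = 13 (matches direct enumeration: 13).

|A - A| = 13


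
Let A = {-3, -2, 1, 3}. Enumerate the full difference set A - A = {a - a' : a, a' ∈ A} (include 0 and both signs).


A - A = {a - a' : a, a' ∈ A}.
Compute a - a' for each ordered pair (a, a'):
a = -3: -3--3=0, -3--2=-1, -3-1=-4, -3-3=-6
a = -2: -2--3=1, -2--2=0, -2-1=-3, -2-3=-5
a = 1: 1--3=4, 1--2=3, 1-1=0, 1-3=-2
a = 3: 3--3=6, 3--2=5, 3-1=2, 3-3=0
Collecting distinct values (and noting 0 appears from a-a):
A - A = {-6, -5, -4, -3, -2, -1, 0, 1, 2, 3, 4, 5, 6}
|A - A| = 13

A - A = {-6, -5, -4, -3, -2, -1, 0, 1, 2, 3, 4, 5, 6}


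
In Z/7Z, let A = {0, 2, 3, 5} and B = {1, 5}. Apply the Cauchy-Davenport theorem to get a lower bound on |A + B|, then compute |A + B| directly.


Cauchy-Davenport: |A + B| ≥ min(p, |A| + |B| - 1) for A, B nonempty in Z/pZ.
|A| = 4, |B| = 2, p = 7.
CD lower bound = min(7, 4 + 2 - 1) = min(7, 5) = 5.
Compute A + B mod 7 directly:
a = 0: 0+1=1, 0+5=5
a = 2: 2+1=3, 2+5=0
a = 3: 3+1=4, 3+5=1
a = 5: 5+1=6, 5+5=3
A + B = {0, 1, 3, 4, 5, 6}, so |A + B| = 6.
Verify: 6 ≥ 5? Yes ✓.

CD lower bound = 5, actual |A + B| = 6.


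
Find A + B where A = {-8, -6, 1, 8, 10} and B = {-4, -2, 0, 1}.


A + B = {a + b : a ∈ A, b ∈ B}.
Enumerate all |A|·|B| = 5·4 = 20 pairs (a, b) and collect distinct sums.
a = -8: -8+-4=-12, -8+-2=-10, -8+0=-8, -8+1=-7
a = -6: -6+-4=-10, -6+-2=-8, -6+0=-6, -6+1=-5
a = 1: 1+-4=-3, 1+-2=-1, 1+0=1, 1+1=2
a = 8: 8+-4=4, 8+-2=6, 8+0=8, 8+1=9
a = 10: 10+-4=6, 10+-2=8, 10+0=10, 10+1=11
Collecting distinct sums: A + B = {-12, -10, -8, -7, -6, -5, -3, -1, 1, 2, 4, 6, 8, 9, 10, 11}
|A + B| = 16

A + B = {-12, -10, -8, -7, -6, -5, -3, -1, 1, 2, 4, 6, 8, 9, 10, 11}


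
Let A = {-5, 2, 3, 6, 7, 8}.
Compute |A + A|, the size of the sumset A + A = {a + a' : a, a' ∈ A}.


A + A = {a + a' : a, a' ∈ A}; |A| = 6.
General bounds: 2|A| - 1 ≤ |A + A| ≤ |A|(|A|+1)/2, i.e. 11 ≤ |A + A| ≤ 21.
Lower bound 2|A|-1 is attained iff A is an arithmetic progression.
Enumerate sums a + a' for a ≤ a' (symmetric, so this suffices):
a = -5: -5+-5=-10, -5+2=-3, -5+3=-2, -5+6=1, -5+7=2, -5+8=3
a = 2: 2+2=4, 2+3=5, 2+6=8, 2+7=9, 2+8=10
a = 3: 3+3=6, 3+6=9, 3+7=10, 3+8=11
a = 6: 6+6=12, 6+7=13, 6+8=14
a = 7: 7+7=14, 7+8=15
a = 8: 8+8=16
Distinct sums: {-10, -3, -2, 1, 2, 3, 4, 5, 6, 8, 9, 10, 11, 12, 13, 14, 15, 16}
|A + A| = 18

|A + A| = 18


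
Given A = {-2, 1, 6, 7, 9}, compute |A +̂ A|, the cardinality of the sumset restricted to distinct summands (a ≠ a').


Restricted sumset: A +̂ A = {a + a' : a ∈ A, a' ∈ A, a ≠ a'}.
Equivalently, take A + A and drop any sum 2a that is achievable ONLY as a + a for a ∈ A (i.e. sums representable only with equal summands).
Enumerate pairs (a, a') with a < a' (symmetric, so each unordered pair gives one sum; this covers all a ≠ a'):
  -2 + 1 = -1
  -2 + 6 = 4
  -2 + 7 = 5
  -2 + 9 = 7
  1 + 6 = 7
  1 + 7 = 8
  1 + 9 = 10
  6 + 7 = 13
  6 + 9 = 15
  7 + 9 = 16
Collected distinct sums: {-1, 4, 5, 7, 8, 10, 13, 15, 16}
|A +̂ A| = 9
(Reference bound: |A +̂ A| ≥ 2|A| - 3 for |A| ≥ 2, with |A| = 5 giving ≥ 7.)

|A +̂ A| = 9


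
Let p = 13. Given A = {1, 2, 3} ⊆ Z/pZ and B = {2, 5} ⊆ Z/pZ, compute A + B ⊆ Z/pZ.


Work in Z/13Z: reduce every sum a + b modulo 13.
Enumerate all 6 pairs:
a = 1: 1+2=3, 1+5=6
a = 2: 2+2=4, 2+5=7
a = 3: 3+2=5, 3+5=8
Distinct residues collected: {3, 4, 5, 6, 7, 8}
|A + B| = 6 (out of 13 total residues).

A + B = {3, 4, 5, 6, 7, 8}


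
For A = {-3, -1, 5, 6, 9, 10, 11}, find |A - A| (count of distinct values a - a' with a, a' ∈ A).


A - A = {a - a' : a, a' ∈ A}; |A| = 7.
Bounds: 2|A|-1 ≤ |A - A| ≤ |A|² - |A| + 1, i.e. 13 ≤ |A - A| ≤ 43.
Note: 0 ∈ A - A always (from a - a). The set is symmetric: if d ∈ A - A then -d ∈ A - A.
Enumerate nonzero differences d = a - a' with a > a' (then include -d):
Positive differences: {1, 2, 3, 4, 5, 6, 7, 8, 9, 10, 11, 12, 13, 14}
Full difference set: {0} ∪ (positive diffs) ∪ (negative diffs).
|A - A| = 1 + 2·14 = 29 (matches direct enumeration: 29).

|A - A| = 29


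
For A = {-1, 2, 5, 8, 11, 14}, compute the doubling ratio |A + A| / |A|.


|A| = 6.
Compute A + A by enumerating all 36 pairs.
A + A = {-2, 1, 4, 7, 10, 13, 16, 19, 22, 25, 28}, so |A + A| = 11.
K = |A + A| / |A| = 11/6 (already in lowest terms) ≈ 1.8333.
Reference: AP of size 6 gives K = 11/6 ≈ 1.8333; a fully generic set of size 6 gives K ≈ 3.5000.

|A| = 6, |A + A| = 11, K = 11/6.


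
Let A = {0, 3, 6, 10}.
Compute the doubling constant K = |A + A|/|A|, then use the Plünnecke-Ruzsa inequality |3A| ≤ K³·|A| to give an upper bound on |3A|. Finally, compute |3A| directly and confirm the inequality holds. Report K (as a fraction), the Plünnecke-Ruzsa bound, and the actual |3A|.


|A| = 4.
Step 1: Compute A + A by enumerating all 16 pairs.
A + A = {0, 3, 6, 9, 10, 12, 13, 16, 20}, so |A + A| = 9.
Step 2: Doubling constant K = |A + A|/|A| = 9/4 = 9/4 ≈ 2.2500.
Step 3: Plünnecke-Ruzsa gives |3A| ≤ K³·|A| = (2.2500)³ · 4 ≈ 45.5625.
Step 4: Compute 3A = A + A + A directly by enumerating all triples (a,b,c) ∈ A³; |3A| = 16.
Step 5: Check 16 ≤ 45.5625? Yes ✓.

K = 9/4, Plünnecke-Ruzsa bound K³|A| ≈ 45.5625, |3A| = 16, inequality holds.


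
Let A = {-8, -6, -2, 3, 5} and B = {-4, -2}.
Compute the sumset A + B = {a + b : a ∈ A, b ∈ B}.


A + B = {a + b : a ∈ A, b ∈ B}.
Enumerate all |A|·|B| = 5·2 = 10 pairs (a, b) and collect distinct sums.
a = -8: -8+-4=-12, -8+-2=-10
a = -6: -6+-4=-10, -6+-2=-8
a = -2: -2+-4=-6, -2+-2=-4
a = 3: 3+-4=-1, 3+-2=1
a = 5: 5+-4=1, 5+-2=3
Collecting distinct sums: A + B = {-12, -10, -8, -6, -4, -1, 1, 3}
|A + B| = 8

A + B = {-12, -10, -8, -6, -4, -1, 1, 3}


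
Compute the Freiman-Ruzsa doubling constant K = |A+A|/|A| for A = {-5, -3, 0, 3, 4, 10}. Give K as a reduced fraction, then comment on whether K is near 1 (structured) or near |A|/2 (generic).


|A| = 6.
Compute A + A by enumerating all 36 pairs.
A + A = {-10, -8, -6, -5, -3, -2, -1, 0, 1, 3, 4, 5, 6, 7, 8, 10, 13, 14, 20}, so |A + A| = 19.
K = |A + A| / |A| = 19/6 (already in lowest terms) ≈ 3.1667.
Reference: AP of size 6 gives K = 11/6 ≈ 1.8333; a fully generic set of size 6 gives K ≈ 3.5000.

|A| = 6, |A + A| = 19, K = 19/6.


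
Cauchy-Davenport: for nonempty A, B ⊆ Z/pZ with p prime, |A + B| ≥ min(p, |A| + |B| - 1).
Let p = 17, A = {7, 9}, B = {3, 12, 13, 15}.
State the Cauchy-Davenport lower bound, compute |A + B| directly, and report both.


Cauchy-Davenport: |A + B| ≥ min(p, |A| + |B| - 1) for A, B nonempty in Z/pZ.
|A| = 2, |B| = 4, p = 17.
CD lower bound = min(17, 2 + 4 - 1) = min(17, 5) = 5.
Compute A + B mod 17 directly:
a = 7: 7+3=10, 7+12=2, 7+13=3, 7+15=5
a = 9: 9+3=12, 9+12=4, 9+13=5, 9+15=7
A + B = {2, 3, 4, 5, 7, 10, 12}, so |A + B| = 7.
Verify: 7 ≥ 5? Yes ✓.

CD lower bound = 5, actual |A + B| = 7.


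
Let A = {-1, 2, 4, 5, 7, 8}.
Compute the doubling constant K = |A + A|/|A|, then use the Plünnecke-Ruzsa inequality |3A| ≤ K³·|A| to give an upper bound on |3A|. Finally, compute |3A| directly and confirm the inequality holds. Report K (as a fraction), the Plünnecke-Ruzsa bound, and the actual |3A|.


|A| = 6.
Step 1: Compute A + A by enumerating all 36 pairs.
A + A = {-2, 1, 3, 4, 6, 7, 8, 9, 10, 11, 12, 13, 14, 15, 16}, so |A + A| = 15.
Step 2: Doubling constant K = |A + A|/|A| = 15/6 = 15/6 ≈ 2.5000.
Step 3: Plünnecke-Ruzsa gives |3A| ≤ K³·|A| = (2.5000)³ · 6 ≈ 93.7500.
Step 4: Compute 3A = A + A + A directly by enumerating all triples (a,b,c) ∈ A³; |3A| = 24.
Step 5: Check 24 ≤ 93.7500? Yes ✓.

K = 15/6, Plünnecke-Ruzsa bound K³|A| ≈ 93.7500, |3A| = 24, inequality holds.


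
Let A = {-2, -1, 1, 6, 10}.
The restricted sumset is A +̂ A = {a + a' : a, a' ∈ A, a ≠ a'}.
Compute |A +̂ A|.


Restricted sumset: A +̂ A = {a + a' : a ∈ A, a' ∈ A, a ≠ a'}.
Equivalently, take A + A and drop any sum 2a that is achievable ONLY as a + a for a ∈ A (i.e. sums representable only with equal summands).
Enumerate pairs (a, a') with a < a' (symmetric, so each unordered pair gives one sum; this covers all a ≠ a'):
  -2 + -1 = -3
  -2 + 1 = -1
  -2 + 6 = 4
  -2 + 10 = 8
  -1 + 1 = 0
  -1 + 6 = 5
  -1 + 10 = 9
  1 + 6 = 7
  1 + 10 = 11
  6 + 10 = 16
Collected distinct sums: {-3, -1, 0, 4, 5, 7, 8, 9, 11, 16}
|A +̂ A| = 10
(Reference bound: |A +̂ A| ≥ 2|A| - 3 for |A| ≥ 2, with |A| = 5 giving ≥ 7.)

|A +̂ A| = 10


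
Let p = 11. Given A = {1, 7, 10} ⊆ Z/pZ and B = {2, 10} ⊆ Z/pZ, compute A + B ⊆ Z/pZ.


Work in Z/11Z: reduce every sum a + b modulo 11.
Enumerate all 6 pairs:
a = 1: 1+2=3, 1+10=0
a = 7: 7+2=9, 7+10=6
a = 10: 10+2=1, 10+10=9
Distinct residues collected: {0, 1, 3, 6, 9}
|A + B| = 5 (out of 11 total residues).

A + B = {0, 1, 3, 6, 9}


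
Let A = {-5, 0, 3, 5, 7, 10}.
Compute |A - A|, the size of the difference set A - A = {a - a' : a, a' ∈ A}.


A - A = {a - a' : a, a' ∈ A}; |A| = 6.
Bounds: 2|A|-1 ≤ |A - A| ≤ |A|² - |A| + 1, i.e. 11 ≤ |A - A| ≤ 31.
Note: 0 ∈ A - A always (from a - a). The set is symmetric: if d ∈ A - A then -d ∈ A - A.
Enumerate nonzero differences d = a - a' with a > a' (then include -d):
Positive differences: {2, 3, 4, 5, 7, 8, 10, 12, 15}
Full difference set: {0} ∪ (positive diffs) ∪ (negative diffs).
|A - A| = 1 + 2·9 = 19 (matches direct enumeration: 19).

|A - A| = 19


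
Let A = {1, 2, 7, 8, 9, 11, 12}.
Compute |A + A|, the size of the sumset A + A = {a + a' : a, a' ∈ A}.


A + A = {a + a' : a, a' ∈ A}; |A| = 7.
General bounds: 2|A| - 1 ≤ |A + A| ≤ |A|(|A|+1)/2, i.e. 13 ≤ |A + A| ≤ 28.
Lower bound 2|A|-1 is attained iff A is an arithmetic progression.
Enumerate sums a + a' for a ≤ a' (symmetric, so this suffices):
a = 1: 1+1=2, 1+2=3, 1+7=8, 1+8=9, 1+9=10, 1+11=12, 1+12=13
a = 2: 2+2=4, 2+7=9, 2+8=10, 2+9=11, 2+11=13, 2+12=14
a = 7: 7+7=14, 7+8=15, 7+9=16, 7+11=18, 7+12=19
a = 8: 8+8=16, 8+9=17, 8+11=19, 8+12=20
a = 9: 9+9=18, 9+11=20, 9+12=21
a = 11: 11+11=22, 11+12=23
a = 12: 12+12=24
Distinct sums: {2, 3, 4, 8, 9, 10, 11, 12, 13, 14, 15, 16, 17, 18, 19, 20, 21, 22, 23, 24}
|A + A| = 20

|A + A| = 20


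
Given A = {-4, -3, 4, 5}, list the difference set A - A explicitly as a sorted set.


A - A = {a - a' : a, a' ∈ A}.
Compute a - a' for each ordered pair (a, a'):
a = -4: -4--4=0, -4--3=-1, -4-4=-8, -4-5=-9
a = -3: -3--4=1, -3--3=0, -3-4=-7, -3-5=-8
a = 4: 4--4=8, 4--3=7, 4-4=0, 4-5=-1
a = 5: 5--4=9, 5--3=8, 5-4=1, 5-5=0
Collecting distinct values (and noting 0 appears from a-a):
A - A = {-9, -8, -7, -1, 0, 1, 7, 8, 9}
|A - A| = 9

A - A = {-9, -8, -7, -1, 0, 1, 7, 8, 9}


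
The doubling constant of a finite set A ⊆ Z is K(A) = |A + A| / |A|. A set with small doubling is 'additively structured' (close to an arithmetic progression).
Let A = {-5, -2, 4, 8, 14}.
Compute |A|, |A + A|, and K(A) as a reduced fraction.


|A| = 5.
Compute A + A by enumerating all 25 pairs.
A + A = {-10, -7, -4, -1, 2, 3, 6, 8, 9, 12, 16, 18, 22, 28}, so |A + A| = 14.
K = |A + A| / |A| = 14/5 (already in lowest terms) ≈ 2.8000.
Reference: AP of size 5 gives K = 9/5 ≈ 1.8000; a fully generic set of size 5 gives K ≈ 3.0000.

|A| = 5, |A + A| = 14, K = 14/5.


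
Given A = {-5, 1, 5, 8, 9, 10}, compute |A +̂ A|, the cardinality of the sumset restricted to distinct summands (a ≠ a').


Restricted sumset: A +̂ A = {a + a' : a ∈ A, a' ∈ A, a ≠ a'}.
Equivalently, take A + A and drop any sum 2a that is achievable ONLY as a + a for a ∈ A (i.e. sums representable only with equal summands).
Enumerate pairs (a, a') with a < a' (symmetric, so each unordered pair gives one sum; this covers all a ≠ a'):
  -5 + 1 = -4
  -5 + 5 = 0
  -5 + 8 = 3
  -5 + 9 = 4
  -5 + 10 = 5
  1 + 5 = 6
  1 + 8 = 9
  1 + 9 = 10
  1 + 10 = 11
  5 + 8 = 13
  5 + 9 = 14
  5 + 10 = 15
  8 + 9 = 17
  8 + 10 = 18
  9 + 10 = 19
Collected distinct sums: {-4, 0, 3, 4, 5, 6, 9, 10, 11, 13, 14, 15, 17, 18, 19}
|A +̂ A| = 15
(Reference bound: |A +̂ A| ≥ 2|A| - 3 for |A| ≥ 2, with |A| = 6 giving ≥ 9.)

|A +̂ A| = 15


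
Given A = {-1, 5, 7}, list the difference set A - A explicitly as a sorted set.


A - A = {a - a' : a, a' ∈ A}.
Compute a - a' for each ordered pair (a, a'):
a = -1: -1--1=0, -1-5=-6, -1-7=-8
a = 5: 5--1=6, 5-5=0, 5-7=-2
a = 7: 7--1=8, 7-5=2, 7-7=0
Collecting distinct values (and noting 0 appears from a-a):
A - A = {-8, -6, -2, 0, 2, 6, 8}
|A - A| = 7

A - A = {-8, -6, -2, 0, 2, 6, 8}


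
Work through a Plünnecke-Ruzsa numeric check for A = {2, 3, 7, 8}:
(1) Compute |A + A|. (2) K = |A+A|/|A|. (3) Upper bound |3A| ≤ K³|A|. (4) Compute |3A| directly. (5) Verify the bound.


|A| = 4.
Step 1: Compute A + A by enumerating all 16 pairs.
A + A = {4, 5, 6, 9, 10, 11, 14, 15, 16}, so |A + A| = 9.
Step 2: Doubling constant K = |A + A|/|A| = 9/4 = 9/4 ≈ 2.2500.
Step 3: Plünnecke-Ruzsa gives |3A| ≤ K³·|A| = (2.2500)³ · 4 ≈ 45.5625.
Step 4: Compute 3A = A + A + A directly by enumerating all triples (a,b,c) ∈ A³; |3A| = 16.
Step 5: Check 16 ≤ 45.5625? Yes ✓.

K = 9/4, Plünnecke-Ruzsa bound K³|A| ≈ 45.5625, |3A| = 16, inequality holds.


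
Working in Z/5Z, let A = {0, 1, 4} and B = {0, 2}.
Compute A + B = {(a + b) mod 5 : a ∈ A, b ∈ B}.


Work in Z/5Z: reduce every sum a + b modulo 5.
Enumerate all 6 pairs:
a = 0: 0+0=0, 0+2=2
a = 1: 1+0=1, 1+2=3
a = 4: 4+0=4, 4+2=1
Distinct residues collected: {0, 1, 2, 3, 4}
|A + B| = 5 (out of 5 total residues).

A + B = {0, 1, 2, 3, 4}


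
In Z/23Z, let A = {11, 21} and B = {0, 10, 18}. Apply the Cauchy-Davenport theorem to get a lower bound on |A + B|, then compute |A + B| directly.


Cauchy-Davenport: |A + B| ≥ min(p, |A| + |B| - 1) for A, B nonempty in Z/pZ.
|A| = 2, |B| = 3, p = 23.
CD lower bound = min(23, 2 + 3 - 1) = min(23, 4) = 4.
Compute A + B mod 23 directly:
a = 11: 11+0=11, 11+10=21, 11+18=6
a = 21: 21+0=21, 21+10=8, 21+18=16
A + B = {6, 8, 11, 16, 21}, so |A + B| = 5.
Verify: 5 ≥ 4? Yes ✓.

CD lower bound = 4, actual |A + B| = 5.


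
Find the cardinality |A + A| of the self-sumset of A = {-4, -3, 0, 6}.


A + A = {a + a' : a, a' ∈ A}; |A| = 4.
General bounds: 2|A| - 1 ≤ |A + A| ≤ |A|(|A|+1)/2, i.e. 7 ≤ |A + A| ≤ 10.
Lower bound 2|A|-1 is attained iff A is an arithmetic progression.
Enumerate sums a + a' for a ≤ a' (symmetric, so this suffices):
a = -4: -4+-4=-8, -4+-3=-7, -4+0=-4, -4+6=2
a = -3: -3+-3=-6, -3+0=-3, -3+6=3
a = 0: 0+0=0, 0+6=6
a = 6: 6+6=12
Distinct sums: {-8, -7, -6, -4, -3, 0, 2, 3, 6, 12}
|A + A| = 10

|A + A| = 10


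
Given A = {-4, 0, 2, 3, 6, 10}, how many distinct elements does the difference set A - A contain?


A - A = {a - a' : a, a' ∈ A}; |A| = 6.
Bounds: 2|A|-1 ≤ |A - A| ≤ |A|² - |A| + 1, i.e. 11 ≤ |A - A| ≤ 31.
Note: 0 ∈ A - A always (from a - a). The set is symmetric: if d ∈ A - A then -d ∈ A - A.
Enumerate nonzero differences d = a - a' with a > a' (then include -d):
Positive differences: {1, 2, 3, 4, 6, 7, 8, 10, 14}
Full difference set: {0} ∪ (positive diffs) ∪ (negative diffs).
|A - A| = 1 + 2·9 = 19 (matches direct enumeration: 19).

|A - A| = 19


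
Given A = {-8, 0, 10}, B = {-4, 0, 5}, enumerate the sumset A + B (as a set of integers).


A + B = {a + b : a ∈ A, b ∈ B}.
Enumerate all |A|·|B| = 3·3 = 9 pairs (a, b) and collect distinct sums.
a = -8: -8+-4=-12, -8+0=-8, -8+5=-3
a = 0: 0+-4=-4, 0+0=0, 0+5=5
a = 10: 10+-4=6, 10+0=10, 10+5=15
Collecting distinct sums: A + B = {-12, -8, -4, -3, 0, 5, 6, 10, 15}
|A + B| = 9

A + B = {-12, -8, -4, -3, 0, 5, 6, 10, 15}


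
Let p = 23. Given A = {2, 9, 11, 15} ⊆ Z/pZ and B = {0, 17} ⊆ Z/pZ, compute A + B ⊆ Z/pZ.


Work in Z/23Z: reduce every sum a + b modulo 23.
Enumerate all 8 pairs:
a = 2: 2+0=2, 2+17=19
a = 9: 9+0=9, 9+17=3
a = 11: 11+0=11, 11+17=5
a = 15: 15+0=15, 15+17=9
Distinct residues collected: {2, 3, 5, 9, 11, 15, 19}
|A + B| = 7 (out of 23 total residues).

A + B = {2, 3, 5, 9, 11, 15, 19}


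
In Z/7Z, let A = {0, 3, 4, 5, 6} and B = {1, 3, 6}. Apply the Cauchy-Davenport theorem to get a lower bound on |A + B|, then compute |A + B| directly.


Cauchy-Davenport: |A + B| ≥ min(p, |A| + |B| - 1) for A, B nonempty in Z/pZ.
|A| = 5, |B| = 3, p = 7.
CD lower bound = min(7, 5 + 3 - 1) = min(7, 7) = 7.
Compute A + B mod 7 directly:
a = 0: 0+1=1, 0+3=3, 0+6=6
a = 3: 3+1=4, 3+3=6, 3+6=2
a = 4: 4+1=5, 4+3=0, 4+6=3
a = 5: 5+1=6, 5+3=1, 5+6=4
a = 6: 6+1=0, 6+3=2, 6+6=5
A + B = {0, 1, 2, 3, 4, 5, 6}, so |A + B| = 7.
Verify: 7 ≥ 7? Yes ✓.

CD lower bound = 7, actual |A + B| = 7.


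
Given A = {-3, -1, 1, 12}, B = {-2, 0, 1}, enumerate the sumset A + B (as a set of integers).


A + B = {a + b : a ∈ A, b ∈ B}.
Enumerate all |A|·|B| = 4·3 = 12 pairs (a, b) and collect distinct sums.
a = -3: -3+-2=-5, -3+0=-3, -3+1=-2
a = -1: -1+-2=-3, -1+0=-1, -1+1=0
a = 1: 1+-2=-1, 1+0=1, 1+1=2
a = 12: 12+-2=10, 12+0=12, 12+1=13
Collecting distinct sums: A + B = {-5, -3, -2, -1, 0, 1, 2, 10, 12, 13}
|A + B| = 10

A + B = {-5, -3, -2, -1, 0, 1, 2, 10, 12, 13}


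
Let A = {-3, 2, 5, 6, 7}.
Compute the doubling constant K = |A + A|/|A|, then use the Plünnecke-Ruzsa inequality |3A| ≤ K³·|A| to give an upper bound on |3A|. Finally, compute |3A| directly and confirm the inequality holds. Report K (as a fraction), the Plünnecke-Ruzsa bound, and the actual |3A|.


|A| = 5.
Step 1: Compute A + A by enumerating all 25 pairs.
A + A = {-6, -1, 2, 3, 4, 7, 8, 9, 10, 11, 12, 13, 14}, so |A + A| = 13.
Step 2: Doubling constant K = |A + A|/|A| = 13/5 = 13/5 ≈ 2.6000.
Step 3: Plünnecke-Ruzsa gives |3A| ≤ K³·|A| = (2.6000)³ · 5 ≈ 87.8800.
Step 4: Compute 3A = A + A + A directly by enumerating all triples (a,b,c) ∈ A³; |3A| = 23.
Step 5: Check 23 ≤ 87.8800? Yes ✓.

K = 13/5, Plünnecke-Ruzsa bound K³|A| ≈ 87.8800, |3A| = 23, inequality holds.


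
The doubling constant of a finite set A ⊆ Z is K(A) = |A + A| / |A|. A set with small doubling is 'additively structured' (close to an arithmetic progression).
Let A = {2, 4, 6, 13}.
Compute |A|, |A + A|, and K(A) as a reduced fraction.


|A| = 4.
Compute A + A by enumerating all 16 pairs.
A + A = {4, 6, 8, 10, 12, 15, 17, 19, 26}, so |A + A| = 9.
K = |A + A| / |A| = 9/4 (already in lowest terms) ≈ 2.2500.
Reference: AP of size 4 gives K = 7/4 ≈ 1.7500; a fully generic set of size 4 gives K ≈ 2.5000.

|A| = 4, |A + A| = 9, K = 9/4.


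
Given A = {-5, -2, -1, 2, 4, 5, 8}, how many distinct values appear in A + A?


A + A = {a + a' : a, a' ∈ A}; |A| = 7.
General bounds: 2|A| - 1 ≤ |A + A| ≤ |A|(|A|+1)/2, i.e. 13 ≤ |A + A| ≤ 28.
Lower bound 2|A|-1 is attained iff A is an arithmetic progression.
Enumerate sums a + a' for a ≤ a' (symmetric, so this suffices):
a = -5: -5+-5=-10, -5+-2=-7, -5+-1=-6, -5+2=-3, -5+4=-1, -5+5=0, -5+8=3
a = -2: -2+-2=-4, -2+-1=-3, -2+2=0, -2+4=2, -2+5=3, -2+8=6
a = -1: -1+-1=-2, -1+2=1, -1+4=3, -1+5=4, -1+8=7
a = 2: 2+2=4, 2+4=6, 2+5=7, 2+8=10
a = 4: 4+4=8, 4+5=9, 4+8=12
a = 5: 5+5=10, 5+8=13
a = 8: 8+8=16
Distinct sums: {-10, -7, -6, -4, -3, -2, -1, 0, 1, 2, 3, 4, 6, 7, 8, 9, 10, 12, 13, 16}
|A + A| = 20

|A + A| = 20


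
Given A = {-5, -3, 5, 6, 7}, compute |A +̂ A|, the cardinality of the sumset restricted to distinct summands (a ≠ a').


Restricted sumset: A +̂ A = {a + a' : a ∈ A, a' ∈ A, a ≠ a'}.
Equivalently, take A + A and drop any sum 2a that is achievable ONLY as a + a for a ∈ A (i.e. sums representable only with equal summands).
Enumerate pairs (a, a') with a < a' (symmetric, so each unordered pair gives one sum; this covers all a ≠ a'):
  -5 + -3 = -8
  -5 + 5 = 0
  -5 + 6 = 1
  -5 + 7 = 2
  -3 + 5 = 2
  -3 + 6 = 3
  -3 + 7 = 4
  5 + 6 = 11
  5 + 7 = 12
  6 + 7 = 13
Collected distinct sums: {-8, 0, 1, 2, 3, 4, 11, 12, 13}
|A +̂ A| = 9
(Reference bound: |A +̂ A| ≥ 2|A| - 3 for |A| ≥ 2, with |A| = 5 giving ≥ 7.)

|A +̂ A| = 9


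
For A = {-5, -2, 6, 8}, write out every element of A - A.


A - A = {a - a' : a, a' ∈ A}.
Compute a - a' for each ordered pair (a, a'):
a = -5: -5--5=0, -5--2=-3, -5-6=-11, -5-8=-13
a = -2: -2--5=3, -2--2=0, -2-6=-8, -2-8=-10
a = 6: 6--5=11, 6--2=8, 6-6=0, 6-8=-2
a = 8: 8--5=13, 8--2=10, 8-6=2, 8-8=0
Collecting distinct values (and noting 0 appears from a-a):
A - A = {-13, -11, -10, -8, -3, -2, 0, 2, 3, 8, 10, 11, 13}
|A - A| = 13

A - A = {-13, -11, -10, -8, -3, -2, 0, 2, 3, 8, 10, 11, 13}


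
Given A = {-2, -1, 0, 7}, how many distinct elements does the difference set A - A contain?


A - A = {a - a' : a, a' ∈ A}; |A| = 4.
Bounds: 2|A|-1 ≤ |A - A| ≤ |A|² - |A| + 1, i.e. 7 ≤ |A - A| ≤ 13.
Note: 0 ∈ A - A always (from a - a). The set is symmetric: if d ∈ A - A then -d ∈ A - A.
Enumerate nonzero differences d = a - a' with a > a' (then include -d):
Positive differences: {1, 2, 7, 8, 9}
Full difference set: {0} ∪ (positive diffs) ∪ (negative diffs).
|A - A| = 1 + 2·5 = 11 (matches direct enumeration: 11).

|A - A| = 11


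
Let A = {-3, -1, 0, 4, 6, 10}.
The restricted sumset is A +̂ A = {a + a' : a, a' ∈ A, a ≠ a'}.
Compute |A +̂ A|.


Restricted sumset: A +̂ A = {a + a' : a ∈ A, a' ∈ A, a ≠ a'}.
Equivalently, take A + A and drop any sum 2a that is achievable ONLY as a + a for a ∈ A (i.e. sums representable only with equal summands).
Enumerate pairs (a, a') with a < a' (symmetric, so each unordered pair gives one sum; this covers all a ≠ a'):
  -3 + -1 = -4
  -3 + 0 = -3
  -3 + 4 = 1
  -3 + 6 = 3
  -3 + 10 = 7
  -1 + 0 = -1
  -1 + 4 = 3
  -1 + 6 = 5
  -1 + 10 = 9
  0 + 4 = 4
  0 + 6 = 6
  0 + 10 = 10
  4 + 6 = 10
  4 + 10 = 14
  6 + 10 = 16
Collected distinct sums: {-4, -3, -1, 1, 3, 4, 5, 6, 7, 9, 10, 14, 16}
|A +̂ A| = 13
(Reference bound: |A +̂ A| ≥ 2|A| - 3 for |A| ≥ 2, with |A| = 6 giving ≥ 9.)

|A +̂ A| = 13


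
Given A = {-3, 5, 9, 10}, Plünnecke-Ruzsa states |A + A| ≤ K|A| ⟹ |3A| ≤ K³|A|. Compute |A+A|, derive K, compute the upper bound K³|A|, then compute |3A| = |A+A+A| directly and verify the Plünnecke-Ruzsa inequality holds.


|A| = 4.
Step 1: Compute A + A by enumerating all 16 pairs.
A + A = {-6, 2, 6, 7, 10, 14, 15, 18, 19, 20}, so |A + A| = 10.
Step 2: Doubling constant K = |A + A|/|A| = 10/4 = 10/4 ≈ 2.5000.
Step 3: Plünnecke-Ruzsa gives |3A| ≤ K³·|A| = (2.5000)³ · 4 ≈ 62.5000.
Step 4: Compute 3A = A + A + A directly by enumerating all triples (a,b,c) ∈ A³; |3A| = 19.
Step 5: Check 19 ≤ 62.5000? Yes ✓.

K = 10/4, Plünnecke-Ruzsa bound K³|A| ≈ 62.5000, |3A| = 19, inequality holds.


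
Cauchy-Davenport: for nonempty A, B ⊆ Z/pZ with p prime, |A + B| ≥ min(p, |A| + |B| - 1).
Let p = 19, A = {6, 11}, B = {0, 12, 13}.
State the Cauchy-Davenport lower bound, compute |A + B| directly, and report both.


Cauchy-Davenport: |A + B| ≥ min(p, |A| + |B| - 1) for A, B nonempty in Z/pZ.
|A| = 2, |B| = 3, p = 19.
CD lower bound = min(19, 2 + 3 - 1) = min(19, 4) = 4.
Compute A + B mod 19 directly:
a = 6: 6+0=6, 6+12=18, 6+13=0
a = 11: 11+0=11, 11+12=4, 11+13=5
A + B = {0, 4, 5, 6, 11, 18}, so |A + B| = 6.
Verify: 6 ≥ 4? Yes ✓.

CD lower bound = 4, actual |A + B| = 6.


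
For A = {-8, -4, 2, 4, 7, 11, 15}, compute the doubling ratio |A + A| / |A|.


|A| = 7.
Compute A + A by enumerating all 49 pairs.
A + A = {-16, -12, -8, -6, -4, -2, -1, 0, 3, 4, 6, 7, 8, 9, 11, 13, 14, 15, 17, 18, 19, 22, 26, 30}, so |A + A| = 24.
K = |A + A| / |A| = 24/7 (already in lowest terms) ≈ 3.4286.
Reference: AP of size 7 gives K = 13/7 ≈ 1.8571; a fully generic set of size 7 gives K ≈ 4.0000.

|A| = 7, |A + A| = 24, K = 24/7.


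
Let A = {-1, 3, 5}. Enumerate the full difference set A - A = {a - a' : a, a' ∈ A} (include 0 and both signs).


A - A = {a - a' : a, a' ∈ A}.
Compute a - a' for each ordered pair (a, a'):
a = -1: -1--1=0, -1-3=-4, -1-5=-6
a = 3: 3--1=4, 3-3=0, 3-5=-2
a = 5: 5--1=6, 5-3=2, 5-5=0
Collecting distinct values (and noting 0 appears from a-a):
A - A = {-6, -4, -2, 0, 2, 4, 6}
|A - A| = 7

A - A = {-6, -4, -2, 0, 2, 4, 6}


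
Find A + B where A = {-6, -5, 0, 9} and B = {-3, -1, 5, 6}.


A + B = {a + b : a ∈ A, b ∈ B}.
Enumerate all |A|·|B| = 4·4 = 16 pairs (a, b) and collect distinct sums.
a = -6: -6+-3=-9, -6+-1=-7, -6+5=-1, -6+6=0
a = -5: -5+-3=-8, -5+-1=-6, -5+5=0, -5+6=1
a = 0: 0+-3=-3, 0+-1=-1, 0+5=5, 0+6=6
a = 9: 9+-3=6, 9+-1=8, 9+5=14, 9+6=15
Collecting distinct sums: A + B = {-9, -8, -7, -6, -3, -1, 0, 1, 5, 6, 8, 14, 15}
|A + B| = 13

A + B = {-9, -8, -7, -6, -3, -1, 0, 1, 5, 6, 8, 14, 15}


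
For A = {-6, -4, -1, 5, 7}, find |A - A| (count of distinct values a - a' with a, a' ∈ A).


A - A = {a - a' : a, a' ∈ A}; |A| = 5.
Bounds: 2|A|-1 ≤ |A - A| ≤ |A|² - |A| + 1, i.e. 9 ≤ |A - A| ≤ 21.
Note: 0 ∈ A - A always (from a - a). The set is symmetric: if d ∈ A - A then -d ∈ A - A.
Enumerate nonzero differences d = a - a' with a > a' (then include -d):
Positive differences: {2, 3, 5, 6, 8, 9, 11, 13}
Full difference set: {0} ∪ (positive diffs) ∪ (negative diffs).
|A - A| = 1 + 2·8 = 17 (matches direct enumeration: 17).

|A - A| = 17


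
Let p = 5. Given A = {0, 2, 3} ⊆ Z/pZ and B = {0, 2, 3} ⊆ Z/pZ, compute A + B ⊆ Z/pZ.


Work in Z/5Z: reduce every sum a + b modulo 5.
Enumerate all 9 pairs:
a = 0: 0+0=0, 0+2=2, 0+3=3
a = 2: 2+0=2, 2+2=4, 2+3=0
a = 3: 3+0=3, 3+2=0, 3+3=1
Distinct residues collected: {0, 1, 2, 3, 4}
|A + B| = 5 (out of 5 total residues).

A + B = {0, 1, 2, 3, 4}


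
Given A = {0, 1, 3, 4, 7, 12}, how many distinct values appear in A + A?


A + A = {a + a' : a, a' ∈ A}; |A| = 6.
General bounds: 2|A| - 1 ≤ |A + A| ≤ |A|(|A|+1)/2, i.e. 11 ≤ |A + A| ≤ 21.
Lower bound 2|A|-1 is attained iff A is an arithmetic progression.
Enumerate sums a + a' for a ≤ a' (symmetric, so this suffices):
a = 0: 0+0=0, 0+1=1, 0+3=3, 0+4=4, 0+7=7, 0+12=12
a = 1: 1+1=2, 1+3=4, 1+4=5, 1+7=8, 1+12=13
a = 3: 3+3=6, 3+4=7, 3+7=10, 3+12=15
a = 4: 4+4=8, 4+7=11, 4+12=16
a = 7: 7+7=14, 7+12=19
a = 12: 12+12=24
Distinct sums: {0, 1, 2, 3, 4, 5, 6, 7, 8, 10, 11, 12, 13, 14, 15, 16, 19, 24}
|A + A| = 18

|A + A| = 18


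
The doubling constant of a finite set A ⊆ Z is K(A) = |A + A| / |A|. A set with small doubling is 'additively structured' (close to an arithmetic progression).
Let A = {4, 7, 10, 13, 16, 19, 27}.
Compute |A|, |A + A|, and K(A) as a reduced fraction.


|A| = 7.
Compute A + A by enumerating all 49 pairs.
A + A = {8, 11, 14, 17, 20, 23, 26, 29, 31, 32, 34, 35, 37, 38, 40, 43, 46, 54}, so |A + A| = 18.
K = |A + A| / |A| = 18/7 (already in lowest terms) ≈ 2.5714.
Reference: AP of size 7 gives K = 13/7 ≈ 1.8571; a fully generic set of size 7 gives K ≈ 4.0000.

|A| = 7, |A + A| = 18, K = 18/7.


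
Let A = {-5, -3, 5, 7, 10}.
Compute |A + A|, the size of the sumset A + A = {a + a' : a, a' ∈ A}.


A + A = {a + a' : a, a' ∈ A}; |A| = 5.
General bounds: 2|A| - 1 ≤ |A + A| ≤ |A|(|A|+1)/2, i.e. 9 ≤ |A + A| ≤ 15.
Lower bound 2|A|-1 is attained iff A is an arithmetic progression.
Enumerate sums a + a' for a ≤ a' (symmetric, so this suffices):
a = -5: -5+-5=-10, -5+-3=-8, -5+5=0, -5+7=2, -5+10=5
a = -3: -3+-3=-6, -3+5=2, -3+7=4, -3+10=7
a = 5: 5+5=10, 5+7=12, 5+10=15
a = 7: 7+7=14, 7+10=17
a = 10: 10+10=20
Distinct sums: {-10, -8, -6, 0, 2, 4, 5, 7, 10, 12, 14, 15, 17, 20}
|A + A| = 14

|A + A| = 14


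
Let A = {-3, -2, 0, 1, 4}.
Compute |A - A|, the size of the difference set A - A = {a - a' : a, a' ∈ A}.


A - A = {a - a' : a, a' ∈ A}; |A| = 5.
Bounds: 2|A|-1 ≤ |A - A| ≤ |A|² - |A| + 1, i.e. 9 ≤ |A - A| ≤ 21.
Note: 0 ∈ A - A always (from a - a). The set is symmetric: if d ∈ A - A then -d ∈ A - A.
Enumerate nonzero differences d = a - a' with a > a' (then include -d):
Positive differences: {1, 2, 3, 4, 6, 7}
Full difference set: {0} ∪ (positive diffs) ∪ (negative diffs).
|A - A| = 1 + 2·6 = 13 (matches direct enumeration: 13).

|A - A| = 13


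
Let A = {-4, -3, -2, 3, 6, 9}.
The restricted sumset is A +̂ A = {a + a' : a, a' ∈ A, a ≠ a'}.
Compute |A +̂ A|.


Restricted sumset: A +̂ A = {a + a' : a ∈ A, a' ∈ A, a ≠ a'}.
Equivalently, take A + A and drop any sum 2a that is achievable ONLY as a + a for a ∈ A (i.e. sums representable only with equal summands).
Enumerate pairs (a, a') with a < a' (symmetric, so each unordered pair gives one sum; this covers all a ≠ a'):
  -4 + -3 = -7
  -4 + -2 = -6
  -4 + 3 = -1
  -4 + 6 = 2
  -4 + 9 = 5
  -3 + -2 = -5
  -3 + 3 = 0
  -3 + 6 = 3
  -3 + 9 = 6
  -2 + 3 = 1
  -2 + 6 = 4
  -2 + 9 = 7
  3 + 6 = 9
  3 + 9 = 12
  6 + 9 = 15
Collected distinct sums: {-7, -6, -5, -1, 0, 1, 2, 3, 4, 5, 6, 7, 9, 12, 15}
|A +̂ A| = 15
(Reference bound: |A +̂ A| ≥ 2|A| - 3 for |A| ≥ 2, with |A| = 6 giving ≥ 9.)

|A +̂ A| = 15


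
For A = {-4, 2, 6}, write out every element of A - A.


A - A = {a - a' : a, a' ∈ A}.
Compute a - a' for each ordered pair (a, a'):
a = -4: -4--4=0, -4-2=-6, -4-6=-10
a = 2: 2--4=6, 2-2=0, 2-6=-4
a = 6: 6--4=10, 6-2=4, 6-6=0
Collecting distinct values (and noting 0 appears from a-a):
A - A = {-10, -6, -4, 0, 4, 6, 10}
|A - A| = 7

A - A = {-10, -6, -4, 0, 4, 6, 10}


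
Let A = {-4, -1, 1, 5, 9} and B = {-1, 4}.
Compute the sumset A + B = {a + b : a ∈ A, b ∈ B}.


A + B = {a + b : a ∈ A, b ∈ B}.
Enumerate all |A|·|B| = 5·2 = 10 pairs (a, b) and collect distinct sums.
a = -4: -4+-1=-5, -4+4=0
a = -1: -1+-1=-2, -1+4=3
a = 1: 1+-1=0, 1+4=5
a = 5: 5+-1=4, 5+4=9
a = 9: 9+-1=8, 9+4=13
Collecting distinct sums: A + B = {-5, -2, 0, 3, 4, 5, 8, 9, 13}
|A + B| = 9

A + B = {-5, -2, 0, 3, 4, 5, 8, 9, 13}


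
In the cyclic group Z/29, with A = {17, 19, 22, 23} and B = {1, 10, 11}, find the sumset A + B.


Work in Z/29Z: reduce every sum a + b modulo 29.
Enumerate all 12 pairs:
a = 17: 17+1=18, 17+10=27, 17+11=28
a = 19: 19+1=20, 19+10=0, 19+11=1
a = 22: 22+1=23, 22+10=3, 22+11=4
a = 23: 23+1=24, 23+10=4, 23+11=5
Distinct residues collected: {0, 1, 3, 4, 5, 18, 20, 23, 24, 27, 28}
|A + B| = 11 (out of 29 total residues).

A + B = {0, 1, 3, 4, 5, 18, 20, 23, 24, 27, 28}


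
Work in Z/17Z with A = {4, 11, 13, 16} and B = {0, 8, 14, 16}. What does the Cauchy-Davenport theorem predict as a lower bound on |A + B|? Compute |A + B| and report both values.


Cauchy-Davenport: |A + B| ≥ min(p, |A| + |B| - 1) for A, B nonempty in Z/pZ.
|A| = 4, |B| = 4, p = 17.
CD lower bound = min(17, 4 + 4 - 1) = min(17, 7) = 7.
Compute A + B mod 17 directly:
a = 4: 4+0=4, 4+8=12, 4+14=1, 4+16=3
a = 11: 11+0=11, 11+8=2, 11+14=8, 11+16=10
a = 13: 13+0=13, 13+8=4, 13+14=10, 13+16=12
a = 16: 16+0=16, 16+8=7, 16+14=13, 16+16=15
A + B = {1, 2, 3, 4, 7, 8, 10, 11, 12, 13, 15, 16}, so |A + B| = 12.
Verify: 12 ≥ 7? Yes ✓.

CD lower bound = 7, actual |A + B| = 12.


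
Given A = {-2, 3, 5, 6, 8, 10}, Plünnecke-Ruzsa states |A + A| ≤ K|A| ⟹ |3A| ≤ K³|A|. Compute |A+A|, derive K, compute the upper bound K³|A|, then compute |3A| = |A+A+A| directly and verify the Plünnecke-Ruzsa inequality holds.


|A| = 6.
Step 1: Compute A + A by enumerating all 36 pairs.
A + A = {-4, 1, 3, 4, 6, 8, 9, 10, 11, 12, 13, 14, 15, 16, 18, 20}, so |A + A| = 16.
Step 2: Doubling constant K = |A + A|/|A| = 16/6 = 16/6 ≈ 2.6667.
Step 3: Plünnecke-Ruzsa gives |3A| ≤ K³·|A| = (2.6667)³ · 6 ≈ 113.7778.
Step 4: Compute 3A = A + A + A directly by enumerating all triples (a,b,c) ∈ A³; |3A| = 28.
Step 5: Check 28 ≤ 113.7778? Yes ✓.

K = 16/6, Plünnecke-Ruzsa bound K³|A| ≈ 113.7778, |3A| = 28, inequality holds.


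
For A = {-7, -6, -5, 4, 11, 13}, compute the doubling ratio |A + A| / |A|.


|A| = 6.
Compute A + A by enumerating all 36 pairs.
A + A = {-14, -13, -12, -11, -10, -3, -2, -1, 4, 5, 6, 7, 8, 15, 17, 22, 24, 26}, so |A + A| = 18.
K = |A + A| / |A| = 18/6 = 3/1 ≈ 3.0000.
Reference: AP of size 6 gives K = 11/6 ≈ 1.8333; a fully generic set of size 6 gives K ≈ 3.5000.

|A| = 6, |A + A| = 18, K = 18/6 = 3/1.


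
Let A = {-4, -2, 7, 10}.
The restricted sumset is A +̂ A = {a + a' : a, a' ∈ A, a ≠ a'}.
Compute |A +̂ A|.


Restricted sumset: A +̂ A = {a + a' : a ∈ A, a' ∈ A, a ≠ a'}.
Equivalently, take A + A and drop any sum 2a that is achievable ONLY as a + a for a ∈ A (i.e. sums representable only with equal summands).
Enumerate pairs (a, a') with a < a' (symmetric, so each unordered pair gives one sum; this covers all a ≠ a'):
  -4 + -2 = -6
  -4 + 7 = 3
  -4 + 10 = 6
  -2 + 7 = 5
  -2 + 10 = 8
  7 + 10 = 17
Collected distinct sums: {-6, 3, 5, 6, 8, 17}
|A +̂ A| = 6
(Reference bound: |A +̂ A| ≥ 2|A| - 3 for |A| ≥ 2, with |A| = 4 giving ≥ 5.)

|A +̂ A| = 6
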